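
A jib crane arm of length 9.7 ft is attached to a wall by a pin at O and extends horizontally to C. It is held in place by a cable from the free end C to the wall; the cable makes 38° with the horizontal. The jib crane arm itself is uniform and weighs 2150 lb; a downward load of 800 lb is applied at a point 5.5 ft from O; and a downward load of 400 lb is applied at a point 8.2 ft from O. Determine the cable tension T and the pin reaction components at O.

T = 3032 lb, O_x = 2389 lb, O_y = 1483 lb

ΣM about O: T·sin38°·9.7 − 2150·4.85 − 800·5.5 − 400·8.2 = 0 → T = 18107.5/(9.7·0.615661) = 3032.11 ≈ 3032 lb.
ΣF_x = 0: O_x − T·cos38° = 0 → O_x = 3032.11 × 0.788011 = 2389 lb.
ΣF_y = 0: O_y + T·sin38° − 2150 − 800 − 400 = 0 → O_y = 3350 − 3032.11 × 0.615661 = 1483 lb.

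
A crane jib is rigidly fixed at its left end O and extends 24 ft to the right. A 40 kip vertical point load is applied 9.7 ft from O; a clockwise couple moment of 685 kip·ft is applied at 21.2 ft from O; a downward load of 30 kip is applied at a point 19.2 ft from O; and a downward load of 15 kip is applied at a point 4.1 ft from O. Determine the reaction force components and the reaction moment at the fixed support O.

O_x = 0, O_y = 85.00 kip, M_O = 1710 kip·ft

ΣF_x = 0: O_x = 0.
ΣF_y = 0: O_y − 40 − 30 − 15 = 0 → O_y = 85.00 kip.
ΣM about O: M_O − 40·9.7 − 685 − 30·19.2 − 15·4.1 = 0 → M_O = 1710 kip·ft.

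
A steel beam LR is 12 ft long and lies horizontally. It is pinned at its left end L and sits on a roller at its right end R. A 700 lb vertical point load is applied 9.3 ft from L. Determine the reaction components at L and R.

L_x = 0, L_y = 157.5 lb, R_y = 542.5 lb

Moments about L: R_y·12 − 700·9.3 = 0 → R_y = 6510/12 = 542.5 lb.
ΣF_y = 0: L_y + 542.5 − 700 = 0 → L_y = 157.5 lb.
ΣF_x = 0: no horizontal applied forces, so L_x = 0.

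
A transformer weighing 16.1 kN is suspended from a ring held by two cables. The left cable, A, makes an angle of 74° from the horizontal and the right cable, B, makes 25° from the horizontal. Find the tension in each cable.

ΣF_x = 0: −T_A·cos74° + T_B·cos25° = 0 → T_B = 0.304132·T_A.
ΣF_y = 0: T_A·sin74° + T_B·sin25° = 16.1.
Substitute: T_A·(0.961262 + 0.304132·0.422618) = 16.1 → T_A = 14.7734 ≈ 14.77 kN.
Then T_B = 0.304132 × 14.7734 = 4.493 kN.

T_A = 14.77 kN, T_B = 4.493 kN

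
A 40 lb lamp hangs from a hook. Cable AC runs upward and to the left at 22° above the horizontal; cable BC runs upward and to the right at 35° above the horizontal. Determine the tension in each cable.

T_AC = 39.07 lb, T_BC = 44.22 lb

ΣF_x = 0: −T_AC·cos22° + T_BC·cos35° = 0 → T_BC = 1.13188·T_AC.
ΣF_y = 0: T_AC·sin22° + T_BC·sin35° = 40.
Substitute: T_AC·(0.374607 + 1.13188·0.573576) = 40 → T_AC = 39.0691 ≈ 39.07 lb.
Then T_BC = 1.13188 × 39.0691 = 44.22 lb.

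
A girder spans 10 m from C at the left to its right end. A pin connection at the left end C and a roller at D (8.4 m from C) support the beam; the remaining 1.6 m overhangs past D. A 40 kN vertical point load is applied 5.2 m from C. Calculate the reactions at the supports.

ΣM about C: D_y·8.4 − 40·5.2 = 0 → D_y = 208/8.4 = 24.7619 ≈ 24.76 kN.
ΣF_y = 0: C_y + 24.7619 − 40 = 0 → C_y = 15.24 kN.
ΣF_x = 0: no horizontal applied forces, so C_x = 0.

C_x = 0, C_y = 15.24 kN, D_y = 24.76 kN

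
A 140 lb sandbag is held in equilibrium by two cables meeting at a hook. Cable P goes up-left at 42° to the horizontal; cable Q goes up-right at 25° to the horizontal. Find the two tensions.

ΣF_x = 0: −T_P·cos42° + T_Q·cos25° = 0 → T_Q = 0.81997·T_P.
ΣF_y = 0: T_P·sin42° + T_Q·sin25° = 140.
Substitute: T_P·(0.669131 + 0.81997·0.422618) = 140 → T_P = 137.841 ≈ 137.8 lb.
Then T_Q = 0.81997 × 137.841 = 113.0 lb.

T_P = 137.8 lb, T_Q = 113.0 lb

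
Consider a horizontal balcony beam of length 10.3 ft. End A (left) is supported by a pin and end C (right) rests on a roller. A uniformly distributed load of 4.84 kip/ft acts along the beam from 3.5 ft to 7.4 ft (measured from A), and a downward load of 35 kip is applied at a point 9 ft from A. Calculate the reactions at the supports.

A_x = 0, A_y = 13.31 kip, C_y = 40.57 kip

Resultant of the distributed load: 4.84 × 3.9 = 18.876 kip at 5.45 ft from A.
ΣM about A: C_y·10.3 − (4.84·3.9)·5.45 − 35·9 = 0 → C_y = 417.8742/10.3 = 40.5703 ≈ 40.57 kip.
ΣF_y = 0: A_y + 40.5703 − 4.84·3.9 − 35 = 0 → A_y = 13.31 kip.
ΣF_x = 0: no horizontal applied forces, so A_x = 0.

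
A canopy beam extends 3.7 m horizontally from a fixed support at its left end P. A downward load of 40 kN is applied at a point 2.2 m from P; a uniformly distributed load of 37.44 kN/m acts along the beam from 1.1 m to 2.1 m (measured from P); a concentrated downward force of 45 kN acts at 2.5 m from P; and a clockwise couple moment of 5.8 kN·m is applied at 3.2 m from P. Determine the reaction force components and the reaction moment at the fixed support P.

P_x = 0, P_y = 122.4 kN, M_P = 266.2 kN·m

Resultant of the distributed load: 37.44 × 1 = 37.44 kN at 1.6 m from P.
ΣF_x = 0: P_x = 0.
ΣF_y = 0: P_y − 40 − 37.44·1 − 45 = 0 → P_y = 122.4 kN.
ΣM about P: M_P − 40·2.2 − (37.44·1)·1.6 − 45·2.5 − 5.8 = 0 → M_P = 266.2 kN·m.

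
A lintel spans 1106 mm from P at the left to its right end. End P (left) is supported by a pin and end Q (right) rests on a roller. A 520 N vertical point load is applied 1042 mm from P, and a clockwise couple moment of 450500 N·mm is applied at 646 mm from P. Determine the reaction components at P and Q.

P_x = 0, P_y = -377.2 N, Q_y = 897.2 N

Moments about P: Q_y·1106 − 520·1042 − 450500 = 0 → Q_y = 992340/1106 = 897.233 ≈ 897.2 N.
ΣF_y = 0: P_y + 897.233 − 520 = 0 → P_y = -377.2 N.
ΣF_x = 0: no horizontal applied forces, so P_x = 0.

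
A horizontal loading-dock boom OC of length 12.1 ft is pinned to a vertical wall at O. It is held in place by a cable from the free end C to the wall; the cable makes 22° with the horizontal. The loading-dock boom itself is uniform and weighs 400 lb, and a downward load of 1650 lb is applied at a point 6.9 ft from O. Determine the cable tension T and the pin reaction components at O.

T = 3046 lb, O_x = 2824 lb, O_y = 909.1 lb

ΣM about O: T·sin22°·12.1 − 400·6.05 − 1650·6.9 = 0 → T = 13805/(12.1·0.374607) = 3045.62 ≈ 3046 lb.
ΣF_x = 0: O_x − T·cos22° = 0 → O_x = 3045.62 × 0.927184 = 2824 lb.
ΣF_y = 0: O_y + T·sin22° − 400 − 1650 = 0 → O_y = 2050 − 3045.62 × 0.374607 = 909.1 lb.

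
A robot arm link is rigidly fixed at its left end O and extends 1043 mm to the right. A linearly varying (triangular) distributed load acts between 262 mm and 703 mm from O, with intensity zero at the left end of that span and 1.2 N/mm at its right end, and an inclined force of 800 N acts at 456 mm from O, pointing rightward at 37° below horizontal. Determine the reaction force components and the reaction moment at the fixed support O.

Resultant of the triangular load: ½ × 1.2 × 441 = 264.6 N, acting at 556 mm from O (one-third of the span from the peak).
ΣF_x = 0: O_x + 800·cos37° = 0 → O_x = -638.9 N.
ΣF_y = 0: O_y − ½·1.2·441 − 800·sin37° = 0 → O_y = 746.1 N.
ΣM about O: M_O − (½·1.2·441)·556 − 800·sin37°·456 = 0 → M_O = 366700 N·mm.

O_x = -638.9 N, O_y = 746.1 N, M_O = 366700 N·mm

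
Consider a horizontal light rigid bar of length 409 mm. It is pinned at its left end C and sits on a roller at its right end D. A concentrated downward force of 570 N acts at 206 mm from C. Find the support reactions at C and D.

C_x = 0, C_y = 282.9 N, D_y = 287.1 N

ΣM about C: D_y·409 − 570·206 = 0 → D_y = 117420/409 = 287.09 ≈ 287.1 N.
ΣF_y = 0: C_y + 287.09 − 570 = 0 → C_y = 282.9 N.
ΣF_x = 0: no horizontal applied forces, so C_x = 0.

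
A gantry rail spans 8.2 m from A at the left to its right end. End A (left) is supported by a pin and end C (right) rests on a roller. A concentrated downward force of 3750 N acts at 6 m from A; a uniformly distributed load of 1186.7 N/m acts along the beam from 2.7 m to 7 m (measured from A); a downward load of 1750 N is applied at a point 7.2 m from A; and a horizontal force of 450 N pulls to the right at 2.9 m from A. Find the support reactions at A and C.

Resultant of the distributed load: 1186.7 × 4.3 = 5102.81 N at 4.85 m from A.
Taking moments about A: C_y·8.2 − 3750·6 − (1186.7·4.3)·4.85 − 1750·7.2 = 0 → C_y = 59848.6285/8.2 = 7298.61 ≈ 7299 N.
ΣF_y = 0: A_y + 7298.61 − 3750 − 1186.7·4.3 − 1750 = 0 → A_y = 3304 N.
ΣF_x = 0: A_x + 450 = 0 → A_x = -450.0 N.

A_x = -450.0 N, A_y = 3304 N, C_y = 7299 N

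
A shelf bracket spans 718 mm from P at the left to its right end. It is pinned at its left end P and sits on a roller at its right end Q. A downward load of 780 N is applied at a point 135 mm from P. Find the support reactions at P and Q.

P_x = 0, P_y = 633.3 N, Q_y = 146.7 N

Moments about P: Q_y·718 − 780·135 = 0 → Q_y = 105300/718 = 146.657 ≈ 146.7 N.
ΣF_y = 0: P_y + 146.657 − 780 = 0 → P_y = 633.3 N.
ΣF_x = 0: no horizontal applied forces, so P_x = 0.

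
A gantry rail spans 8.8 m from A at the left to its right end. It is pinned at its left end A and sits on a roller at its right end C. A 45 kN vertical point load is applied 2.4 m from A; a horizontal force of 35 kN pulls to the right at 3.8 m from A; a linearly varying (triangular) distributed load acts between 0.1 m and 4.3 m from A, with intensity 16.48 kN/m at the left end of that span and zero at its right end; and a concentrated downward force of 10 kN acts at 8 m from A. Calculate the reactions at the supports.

A_x = -35.00 kN, A_y = 62.35 kN, C_y = 27.26 kN

Resultant of the triangular load: ½ × 16.48 × 4.2 = 34.608 kN, acting at 1.5 m from A (one-third of the span from the peak).
ΣM about A: C_y·8.8 − 45·2.4 − (½·16.48·4.2)·1.5 − 10·8 = 0 → C_y = 239.912/8.8 = 27.2627 ≈ 27.26 kN.
ΣF_y = 0: A_y + 27.2627 − 45 − ½·16.48·4.2 − 10 = 0 → A_y = 62.35 kN.
ΣF_x = 0: A_x + 35 = 0 → A_x = -35.00 kN.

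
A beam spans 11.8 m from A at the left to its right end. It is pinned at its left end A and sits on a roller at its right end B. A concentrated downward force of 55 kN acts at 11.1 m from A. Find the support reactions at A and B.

Taking moments about A: B_y·11.8 − 55·11.1 = 0 → B_y = 610.5/11.8 = 51.7373 ≈ 51.74 kN.
ΣF_y = 0: A_y + 51.7373 − 55 = 0 → A_y = 3.263 kN.
ΣF_x = 0: no horizontal applied forces, so A_x = 0.

A_x = 0, A_y = 3.263 kN, B_y = 51.74 kN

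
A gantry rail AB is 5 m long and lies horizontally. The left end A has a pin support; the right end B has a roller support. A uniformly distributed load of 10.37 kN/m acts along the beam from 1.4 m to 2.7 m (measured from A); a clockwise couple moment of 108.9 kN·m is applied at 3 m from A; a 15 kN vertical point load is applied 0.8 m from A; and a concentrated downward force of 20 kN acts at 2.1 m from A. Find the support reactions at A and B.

A_x = 0, A_y = 10.37 kN, B_y = 38.11 kN

Resultant of the distributed load: 10.37 × 1.3 = 13.481 kN at 2.05 m from A.
Moments about A: B_y·5 − (10.37·1.3)·2.05 − 108.9 − 15·0.8 − 20·2.1 = 0 → B_y = 190.53605/5 = 38.1072 ≈ 38.11 kN.
ΣF_y = 0: A_y + 38.1072 − 10.37·1.3 − 15 − 20 = 0 → A_y = 10.37 kN.
ΣF_x = 0: no horizontal applied forces, so A_x = 0.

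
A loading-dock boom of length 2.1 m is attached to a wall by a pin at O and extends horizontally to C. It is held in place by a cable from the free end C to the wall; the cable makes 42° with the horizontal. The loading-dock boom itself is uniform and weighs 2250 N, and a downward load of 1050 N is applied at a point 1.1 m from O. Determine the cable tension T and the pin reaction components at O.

ΣM about O: T·sin42°·2.1 − 2250·1.05 − 1050·1.1 = 0 → T = 3517.5/(2.1·0.669131) = 2503.25 ≈ 2503 N.
ΣF_x = 0: O_x − T·cos42° = 0 → O_x = 2503.25 × 0.743145 = 1860 N.
ΣF_y = 0: O_y + T·sin42° − 2250 − 1050 = 0 → O_y = 3300 − 2503.25 × 0.669131 = 1625 N.

T = 2503 N, O_x = 1860 N, O_y = 1625 N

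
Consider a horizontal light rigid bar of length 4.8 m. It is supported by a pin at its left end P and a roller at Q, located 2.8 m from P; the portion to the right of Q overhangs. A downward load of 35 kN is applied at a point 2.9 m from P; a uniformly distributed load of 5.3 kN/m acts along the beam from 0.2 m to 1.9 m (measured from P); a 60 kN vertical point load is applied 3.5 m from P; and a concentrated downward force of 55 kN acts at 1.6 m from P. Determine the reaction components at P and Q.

P_x = 0, P_y = 12.95 kN, Q_y = 146.1 kN

Resultant of the distributed load: 5.3 × 1.7 = 9.01 kN at 1.05 m from P.
ΣM about P: Q_y·2.8 − 35·2.9 − (5.3·1.7)·1.05 − 60·3.5 − 55·1.6 = 0 → Q_y = 408.9605/2.8 = 146.057 ≈ 146.1 kN.
ΣF_y = 0: P_y + 146.057 − 35 − 5.3·1.7 − 60 − 55 = 0 → P_y = 12.95 kN.
ΣF_x = 0: no horizontal applied forces, so P_x = 0.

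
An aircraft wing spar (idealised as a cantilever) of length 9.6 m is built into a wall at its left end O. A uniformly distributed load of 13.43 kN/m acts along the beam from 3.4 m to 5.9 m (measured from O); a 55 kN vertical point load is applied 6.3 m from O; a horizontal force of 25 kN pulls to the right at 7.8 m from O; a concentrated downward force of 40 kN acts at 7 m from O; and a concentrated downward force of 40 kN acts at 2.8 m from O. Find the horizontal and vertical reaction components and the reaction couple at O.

Resultant of the distributed load: 13.43 × 2.5 = 33.575 kN at 4.65 m from O.
ΣF_x = 0: O_x + 25 = 0 → O_x = -25.00 kN.
ΣF_y = 0: O_y − 13.43·2.5 − 55 − 40 − 40 = 0 → O_y = 168.6 kN.
ΣM about O: M_O − (13.43·2.5)·4.65 − 55·6.3 − 40·7 − 40·2.8 = 0 → M_O = 894.6 kN·m.

O_x = -25.00 kN, O_y = 168.6 kN, M_O = 894.6 kN·m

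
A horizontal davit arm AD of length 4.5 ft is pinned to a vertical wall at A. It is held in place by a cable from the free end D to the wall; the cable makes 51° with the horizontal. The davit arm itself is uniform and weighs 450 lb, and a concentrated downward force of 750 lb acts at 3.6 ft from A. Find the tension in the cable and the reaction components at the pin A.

ΣM about A: T·sin51°·4.5 − 450·2.25 − 750·3.6 = 0 → T = 3712.5/(4.5·0.777146) = 1061.58 ≈ 1062 lb.
ΣF_x = 0: A_x − T·cos51° = 0 → A_x = 1061.58 × 0.62932 = 668.1 lb.
ΣF_y = 0: A_y + T·sin51° − 450 − 750 = 0 → A_y = 1200 − 1061.58 × 0.777146 = 375.0 lb.

T = 1062 lb, A_x = 668.1 lb, A_y = 375.0 lb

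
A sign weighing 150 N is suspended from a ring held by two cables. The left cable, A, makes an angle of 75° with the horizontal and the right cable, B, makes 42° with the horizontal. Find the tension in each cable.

ΣF_x = 0: −T_A·cos75° + T_B·cos42° = 0 → T_B = 0.348275·T_A.
ΣF_y = 0: T_A·sin75° + T_B·sin42° = 150.
Substitute: T_A·(0.965926 + 0.348275·0.669131) = 150 → T_A = 125.108 ≈ 125.1 N.
Then T_B = 0.348275 × 125.108 = 43.57 N.

T_A = 125.1 N, T_B = 43.57 N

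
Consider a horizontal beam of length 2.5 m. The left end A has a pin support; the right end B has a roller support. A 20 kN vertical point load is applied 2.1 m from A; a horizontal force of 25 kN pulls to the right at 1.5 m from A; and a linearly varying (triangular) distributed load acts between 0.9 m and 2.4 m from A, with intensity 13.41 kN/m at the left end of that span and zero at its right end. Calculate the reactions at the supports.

A_x = -25.00 kN, A_y = 7.625 kN, B_y = 22.43 kN

Resultant of the triangular load: ½ × 13.41 × 1.5 = 10.0575 kN, acting at 1.4 m from A (one-third of the span from the peak).
Taking moments about A: B_y·2.5 − 20·2.1 − (½·13.41·1.5)·1.4 = 0 → B_y = 56.0805/2.5 = 22.4322 ≈ 22.43 kN.
ΣF_y = 0: A_y + 22.4322 − 20 − ½·13.41·1.5 = 0 → A_y = 7.625 kN.
ΣF_x = 0: A_x + 25 = 0 → A_x = -25.00 kN.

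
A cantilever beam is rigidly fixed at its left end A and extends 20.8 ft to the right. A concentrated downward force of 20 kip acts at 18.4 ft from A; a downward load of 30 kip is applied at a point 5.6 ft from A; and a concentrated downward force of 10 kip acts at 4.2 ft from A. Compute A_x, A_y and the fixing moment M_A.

ΣF_x = 0: A_x = 0.
ΣF_y = 0: A_y − 20 − 30 − 10 = 0 → A_y = 60.00 kip.
ΣM about A: M_A − 20·18.4 − 30·5.6 − 10·4.2 = 0 → M_A = 578.0 kip·ft.

A_x = 0, A_y = 60.00 kip, M_A = 578.0 kip·ft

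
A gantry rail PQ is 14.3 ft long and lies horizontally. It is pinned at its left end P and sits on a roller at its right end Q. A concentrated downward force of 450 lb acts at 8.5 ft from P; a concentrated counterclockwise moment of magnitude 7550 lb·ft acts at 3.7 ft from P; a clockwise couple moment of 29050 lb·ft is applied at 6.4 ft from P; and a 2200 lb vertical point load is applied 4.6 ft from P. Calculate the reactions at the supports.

P_x = 0, P_y = 171.3 lb, Q_y = 2479 lb

Taking moments about P: Q_y·14.3 − 450·8.5 + 7550 − 29050 − 2200·4.6 = 0 → Q_y = 35445/14.3 = 2478.67 ≈ 2479 lb.
ΣF_y = 0: P_y + 2478.67 − 450 − 2200 = 0 → P_y = 171.3 lb.
ΣF_x = 0: no horizontal applied forces, so P_x = 0.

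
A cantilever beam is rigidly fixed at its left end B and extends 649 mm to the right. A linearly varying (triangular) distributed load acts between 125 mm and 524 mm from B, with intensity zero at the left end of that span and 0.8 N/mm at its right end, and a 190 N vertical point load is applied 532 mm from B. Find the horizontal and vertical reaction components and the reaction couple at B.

B_x = 0, B_y = 349.6 N, M_B = 163500 N·mm

Resultant of the triangular load: ½ × 0.8 × 399 = 159.6 N, acting at 391 mm from B (one-third of the span from the peak).
ΣF_x = 0: B_x = 0.
ΣF_y = 0: B_y − ½·0.8·399 − 190 = 0 → B_y = 349.6 N.
ΣM about B: M_B − (½·0.8·399)·391 − 190·532 = 0 → M_B = 163500 N·mm.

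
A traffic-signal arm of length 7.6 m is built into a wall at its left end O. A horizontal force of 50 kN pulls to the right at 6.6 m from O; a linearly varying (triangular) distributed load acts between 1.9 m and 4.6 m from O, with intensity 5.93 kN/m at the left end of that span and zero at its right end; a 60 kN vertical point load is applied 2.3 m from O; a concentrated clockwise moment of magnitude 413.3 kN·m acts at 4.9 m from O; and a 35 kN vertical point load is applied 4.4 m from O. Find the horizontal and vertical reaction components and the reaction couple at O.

Resultant of the triangular load: ½ × 5.93 × 2.7 = 8.0055 kN, acting at 2.8 m from O (one-third of the span from the peak).
ΣF_x = 0: O_x + 50 = 0 → O_x = -50.00 kN.
ΣF_y = 0: O_y − ½·5.93·2.7 − 60 − 35 = 0 → O_y = 103.0 kN.
ΣM about O: M_O − (½·5.93·2.7)·2.8 − 60·2.3 − 413.3 − 35·4.4 = 0 → M_O = 727.7 kN·m.

O_x = -50.00 kN, O_y = 103.0 kN, M_O = 727.7 kN·m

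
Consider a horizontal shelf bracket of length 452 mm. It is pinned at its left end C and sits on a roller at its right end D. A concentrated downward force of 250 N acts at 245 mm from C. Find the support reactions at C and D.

C_x = 0, C_y = 114.5 N, D_y = 135.5 N

ΣM about C: D_y·452 − 250·245 = 0 → D_y = 61250/452 = 135.509 ≈ 135.5 N.
ΣF_y = 0: C_y + 135.509 − 250 = 0 → C_y = 114.5 N.
ΣF_x = 0: no horizontal applied forces, so C_x = 0.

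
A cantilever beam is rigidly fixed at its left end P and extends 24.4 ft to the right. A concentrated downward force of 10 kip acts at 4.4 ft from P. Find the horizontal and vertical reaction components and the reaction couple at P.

P_x = 0, P_y = 10.00 kip, M_P = 44.00 kip·ft

ΣF_x = 0: P_x = 0.
ΣF_y = 0: P_y − 10 = 0 → P_y = 10.00 kip.
ΣM about P: M_P − 10·4.4 = 0 → M_P = 44.00 kip·ft.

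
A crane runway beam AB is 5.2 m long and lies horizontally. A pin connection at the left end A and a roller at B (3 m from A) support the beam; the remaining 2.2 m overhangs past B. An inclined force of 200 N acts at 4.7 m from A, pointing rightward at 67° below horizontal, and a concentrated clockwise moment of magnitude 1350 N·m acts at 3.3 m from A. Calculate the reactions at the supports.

ΣM about A: B_y·3 − 200·sin67°·4.7 − 1350 = 0 → B_y = 2215.27/3 = 738.423 ≈ 738.4 N.
ΣF_y = 0: A_y + 738.423 − 200·sin67° = 0 → A_y = -554.3 N.
ΣF_x = 0: A_x + 200·cos67° = 0 → A_x = -78.15 N.

A_x = -78.15 N, A_y = -554.3 N, B_y = 738.4 N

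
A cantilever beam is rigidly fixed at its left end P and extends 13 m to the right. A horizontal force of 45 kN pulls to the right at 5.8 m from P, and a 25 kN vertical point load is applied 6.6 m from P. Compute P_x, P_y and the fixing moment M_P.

P_x = -45.00 kN, P_y = 25.00 kN, M_P = 165.0 kN·m

ΣF_x = 0: P_x + 45 = 0 → P_x = -45.00 kN.
ΣF_y = 0: P_y − 25 = 0 → P_y = 25.00 kN.
ΣM about P: M_P − 25·6.6 = 0 → M_P = 165.0 kN·m.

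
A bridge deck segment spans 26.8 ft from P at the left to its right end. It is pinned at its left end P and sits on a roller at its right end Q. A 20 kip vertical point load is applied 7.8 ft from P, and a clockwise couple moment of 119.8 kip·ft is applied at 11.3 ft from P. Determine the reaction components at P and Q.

P_x = 0, P_y = 9.709 kip, Q_y = 10.29 kip

Moments about P: Q_y·26.8 − 20·7.8 − 119.8 = 0 → Q_y = 275.8/26.8 = 10.291 ≈ 10.29 kip.
ΣF_y = 0: P_y + 10.291 − 20 = 0 → P_y = 9.709 kip.
ΣF_x = 0: no horizontal applied forces, so P_x = 0.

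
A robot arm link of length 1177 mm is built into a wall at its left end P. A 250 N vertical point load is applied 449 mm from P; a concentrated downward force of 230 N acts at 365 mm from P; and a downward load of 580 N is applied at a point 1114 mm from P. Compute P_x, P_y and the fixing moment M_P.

P_x = 0, P_y = 1060 N, M_P = 842300 N·mm

ΣF_x = 0: P_x = 0.
ΣF_y = 0: P_y − 250 − 230 − 580 = 0 → P_y = 1060 N.
ΣM about P: M_P − 250·449 − 230·365 − 580·1114 = 0 → M_P = 842300 N·mm.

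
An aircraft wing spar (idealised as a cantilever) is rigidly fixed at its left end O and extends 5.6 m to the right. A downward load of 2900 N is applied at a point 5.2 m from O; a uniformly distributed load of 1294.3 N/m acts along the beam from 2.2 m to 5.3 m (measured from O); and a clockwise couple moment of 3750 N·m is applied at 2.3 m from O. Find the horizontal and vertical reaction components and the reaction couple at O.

Resultant of the distributed load: 1294.3 × 3.1 = 4012.33 N at 3.75 m from O.
ΣF_x = 0: O_x = 0.
ΣF_y = 0: O_y − 2900 − 1294.3·3.1 = 0 → O_y = 6912 N.
ΣM about O: M_O − 2900·5.2 − (1294.3·3.1)·3.75 − 3750 = 0 → M_O = 33880 N·m.

O_x = 0, O_y = 6912 N, M_O = 33880 N·m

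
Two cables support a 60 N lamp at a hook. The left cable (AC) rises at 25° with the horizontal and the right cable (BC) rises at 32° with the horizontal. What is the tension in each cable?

ΣF_x = 0: −T_AC·cos25° + T_BC·cos32° = 0 → T_BC = 1.0687·T_AC.
ΣF_y = 0: T_AC·sin25° + T_BC·sin32° = 60.
Substitute: T_AC·(0.422618 + 1.0687·0.529919) = 60 → T_AC = 60.6709 ≈ 60.67 N.
Then T_BC = 1.0687 × 60.6709 = 64.84 N.

T_AC = 60.67 N, T_BC = 64.84 N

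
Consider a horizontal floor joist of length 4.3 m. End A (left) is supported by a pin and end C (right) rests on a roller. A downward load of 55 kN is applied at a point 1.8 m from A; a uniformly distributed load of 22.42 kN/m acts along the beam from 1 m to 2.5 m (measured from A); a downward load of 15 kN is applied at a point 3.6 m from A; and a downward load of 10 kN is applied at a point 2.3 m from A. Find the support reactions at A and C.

Resultant of the distributed load: 22.42 × 1.5 = 33.63 kN at 1.75 m from A.
ΣM about A: C_y·4.3 − 55·1.8 − (22.42·1.5)·1.75 − 15·3.6 − 10·2.3 = 0 → C_y = 234.8525/4.3 = 54.6169 ≈ 54.62 kN.
ΣF_y = 0: A_y + 54.6169 − 55 − 22.42·1.5 − 15 − 10 = 0 → A_y = 59.01 kN.
ΣF_x = 0: no horizontal applied forces, so A_x = 0.

A_x = 0, A_y = 59.01 kN, C_y = 54.62 kN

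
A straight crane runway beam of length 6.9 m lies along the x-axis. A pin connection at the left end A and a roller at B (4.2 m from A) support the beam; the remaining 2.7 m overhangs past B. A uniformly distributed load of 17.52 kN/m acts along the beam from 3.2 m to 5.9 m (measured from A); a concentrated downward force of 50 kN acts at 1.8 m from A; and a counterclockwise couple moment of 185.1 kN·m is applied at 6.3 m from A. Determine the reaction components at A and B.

Resultant of the distributed load: 17.52 × 2.7 = 47.304 kN at 4.55 m from A.
Moments about A: B_y·4.2 − (17.52·2.7)·4.55 − 50·1.8 + 185.1 = 0 → B_y = 120.1332/4.2 = 28.6031 ≈ 28.60 kN.
ΣF_y = 0: A_y + 28.6031 − 17.52·2.7 − 50 = 0 → A_y = 68.70 kN.
ΣF_x = 0: no horizontal applied forces, so A_x = 0.

A_x = 0, A_y = 68.70 kN, B_y = 28.60 kN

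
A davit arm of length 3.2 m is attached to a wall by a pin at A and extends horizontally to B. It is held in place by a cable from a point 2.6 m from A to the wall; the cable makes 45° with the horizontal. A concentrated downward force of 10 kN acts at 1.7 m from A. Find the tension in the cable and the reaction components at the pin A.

T = 9.247 kN, A_x = 6.538 kN, A_y = 3.462 kN

ΣM about A: T·sin45°·2.6 − 10·1.7 = 0 → T = 17/(2.6·0.707107) = 9.24678 ≈ 9.247 kN.
ΣF_x = 0: A_x − T·cos45° = 0 → A_x = 9.24678 × 0.707107 = 6.538 kN.
ΣF_y = 0: A_y + T·sin45° − 10 = 0 → A_y = 10 − 9.24678 × 0.707107 = 3.462 kN.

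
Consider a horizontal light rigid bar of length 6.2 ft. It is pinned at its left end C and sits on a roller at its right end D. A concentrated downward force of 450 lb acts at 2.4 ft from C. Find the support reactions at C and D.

C_x = 0, C_y = 275.8 lb, D_y = 174.2 lb

ΣM about C: D_y·6.2 − 450·2.4 = 0 → D_y = 1080/6.2 = 174.194 ≈ 174.2 lb.
ΣF_y = 0: C_y + 174.194 − 450 = 0 → C_y = 275.8 lb.
ΣF_x = 0: no horizontal applied forces, so C_x = 0.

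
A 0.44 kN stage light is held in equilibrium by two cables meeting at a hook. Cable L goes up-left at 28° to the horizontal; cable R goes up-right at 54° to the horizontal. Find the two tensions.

T_L = 0.2612 kN, T_R = 0.3923 kN

ΣF_x = 0: −T_L·cos28° + T_R·cos54° = 0 → T_R = 1.50216·T_L.
ΣF_y = 0: T_L·sin28° + T_R·sin54° = 0.44.
Substitute: T_L·(0.469472 + 1.50216·0.809017) = 0.44 → T_L = 0.261167 ≈ 0.2612 kN.
Then T_R = 1.50216 × 0.261167 = 0.3923 kN.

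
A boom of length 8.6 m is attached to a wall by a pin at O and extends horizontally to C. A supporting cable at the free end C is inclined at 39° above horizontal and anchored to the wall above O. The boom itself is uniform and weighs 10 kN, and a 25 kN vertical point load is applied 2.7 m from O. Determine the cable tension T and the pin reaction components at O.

T = 20.42 kN, O_x = 15.87 kN, O_y = 22.15 kN

ΣM about O: T·sin39°·8.6 − 10·4.3 − 25·2.7 = 0 → T = 110.5/(8.6·0.62932) = 20.417 ≈ 20.42 kN.
ΣF_x = 0: O_x − T·cos39° = 0 → O_x = 20.417 × 0.777146 = 15.87 kN.
ΣF_y = 0: O_y + T·sin39° − 10 − 25 = 0 → O_y = 35 − 20.417 × 0.62932 = 22.15 kN.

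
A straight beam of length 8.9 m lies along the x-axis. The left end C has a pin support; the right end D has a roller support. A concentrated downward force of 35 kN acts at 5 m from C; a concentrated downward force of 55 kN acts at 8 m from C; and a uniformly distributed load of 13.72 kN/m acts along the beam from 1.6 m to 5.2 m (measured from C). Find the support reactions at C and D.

C_x = 0, C_y = 51.42 kN, D_y = 87.97 kN

Resultant of the distributed load: 13.72 × 3.6 = 49.392 kN at 3.4 m from C.
ΣM about C: D_y·8.9 − 35·5 − 55·8 − (13.72·3.6)·3.4 = 0 → D_y = 782.9328/8.9 = 87.97 kN.
ΣF_y = 0: C_y + 87.97 − 35 − 55 − 13.72·3.6 = 0 → C_y = 51.42 kN.
ΣF_x = 0: no horizontal applied forces, so C_x = 0.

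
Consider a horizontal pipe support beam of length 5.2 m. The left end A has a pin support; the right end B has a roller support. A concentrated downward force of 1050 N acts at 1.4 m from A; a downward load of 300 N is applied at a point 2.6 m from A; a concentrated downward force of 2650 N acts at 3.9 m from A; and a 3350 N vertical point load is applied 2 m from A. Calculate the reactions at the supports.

Moments about A: B_y·5.2 − 1050·1.4 − 300·2.6 − 2650·3.9 − 3350·2 = 0 → B_y = 19285/5.2 = 3708.65 ≈ 3709 N.
ΣF_y = 0: A_y + 3708.65 − 1050 − 300 − 2650 − 3350 = 0 → A_y = 3641 N.
ΣF_x = 0: no horizontal applied forces, so A_x = 0.

A_x = 0, A_y = 3641 N, B_y = 3709 N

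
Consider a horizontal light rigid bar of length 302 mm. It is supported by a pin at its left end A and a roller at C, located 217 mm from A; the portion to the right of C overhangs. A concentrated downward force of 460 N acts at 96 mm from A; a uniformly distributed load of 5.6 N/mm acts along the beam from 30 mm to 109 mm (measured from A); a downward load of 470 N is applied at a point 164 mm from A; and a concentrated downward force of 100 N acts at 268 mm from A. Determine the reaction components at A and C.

Resultant of the distributed load: 5.6 × 79 = 442.4 N at 69.5 mm from A.
Taking moments about A: C_y·217 − 460·96 − (5.6·79)·69.5 − 470·164 − 100·268 = 0 → C_y = 178786.8/217 = 823.902 ≈ 823.9 N.
ΣF_y = 0: A_y + 823.902 − 460 − 5.6·79 − 470 − 100 = 0 → A_y = 648.5 N.
ΣF_x = 0: no horizontal applied forces, so A_x = 0.

A_x = 0, A_y = 648.5 N, C_y = 823.9 N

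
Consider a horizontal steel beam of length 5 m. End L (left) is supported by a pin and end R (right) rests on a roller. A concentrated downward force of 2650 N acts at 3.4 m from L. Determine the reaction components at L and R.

Taking moments about L: R_y·5 − 2650·3.4 = 0 → R_y = 9010/5 = 1802 N.
ΣF_y = 0: L_y + 1802 − 2650 = 0 → L_y = 848.0 N.
ΣF_x = 0: no horizontal applied forces, so L_x = 0.

L_x = 0, L_y = 848.0 N, R_y = 1802 N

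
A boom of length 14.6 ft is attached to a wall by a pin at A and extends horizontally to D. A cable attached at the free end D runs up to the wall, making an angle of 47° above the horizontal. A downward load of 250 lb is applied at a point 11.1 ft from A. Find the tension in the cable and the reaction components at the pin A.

T = 259.9 lb, A_x = 177.2 lb, A_y = 59.93 lb

ΣM about A: T·sin47°·14.6 − 250·11.1 = 0 → T = 2775/(14.6·0.731354) = 259.886 ≈ 259.9 lb.
ΣF_x = 0: A_x − T·cos47° = 0 → A_x = 259.886 × 0.681998 = 177.2 lb.
ΣF_y = 0: A_y + T·sin47° − 250 = 0 → A_y = 250 − 259.886 × 0.731354 = 59.93 lb.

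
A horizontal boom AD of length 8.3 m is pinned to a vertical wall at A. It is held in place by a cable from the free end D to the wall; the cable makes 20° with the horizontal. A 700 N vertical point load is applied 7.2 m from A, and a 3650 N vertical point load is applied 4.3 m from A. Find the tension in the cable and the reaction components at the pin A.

T = 7304 N, A_x = 6864 N, A_y = 1852 N

ΣM about A: T·sin20°·8.3 − 700·7.2 − 3650·4.3 = 0 → T = 20735/(8.3·0.34202) = 7304.23 ≈ 7304 N.
ΣF_x = 0: A_x − T·cos20° = 0 → A_x = 7304.23 × 0.939693 = 6864 N.
ΣF_y = 0: A_y + T·sin20° − 700 − 3650 = 0 → A_y = 4350 − 7304.23 × 0.34202 = 1852 N.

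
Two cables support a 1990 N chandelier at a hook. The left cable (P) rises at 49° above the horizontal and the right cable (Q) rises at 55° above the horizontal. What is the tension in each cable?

ΣF_x = 0: −T_P·cos49° + T_Q·cos55° = 0 → T_Q = 1.1438·T_P.
ΣF_y = 0: T_P·sin49° + T_Q·sin55° = 1990.
Substitute: T_P·(0.75471 + 1.1438·0.819152) = 1990 → T_P = 1176.36 ≈ 1176 N.
Then T_Q = 1.1438 × 1176.36 = 1346 N.

T_P = 1176 N, T_Q = 1346 N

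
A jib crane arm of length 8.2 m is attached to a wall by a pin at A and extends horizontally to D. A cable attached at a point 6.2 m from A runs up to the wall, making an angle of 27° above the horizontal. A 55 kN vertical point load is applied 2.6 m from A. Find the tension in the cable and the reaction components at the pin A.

ΣM about A: T·sin27°·6.2 − 55·2.6 = 0 → T = 143/(6.2·0.45399) = 50.804 ≈ 50.80 kN.
ΣF_x = 0: A_x − T·cos27° = 0 → A_x = 50.804 × 0.891007 = 45.27 kN.
ΣF_y = 0: A_y + T·sin27° − 55 = 0 → A_y = 55 − 50.804 × 0.45399 = 31.94 kN.

T = 50.80 kN, A_x = 45.27 kN, A_y = 31.94 kN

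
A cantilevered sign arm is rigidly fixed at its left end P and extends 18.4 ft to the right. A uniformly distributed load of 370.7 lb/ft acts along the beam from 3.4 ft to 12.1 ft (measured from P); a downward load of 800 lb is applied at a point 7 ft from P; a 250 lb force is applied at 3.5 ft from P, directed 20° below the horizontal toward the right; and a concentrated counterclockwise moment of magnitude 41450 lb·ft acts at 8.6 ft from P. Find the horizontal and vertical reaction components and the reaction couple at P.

Resultant of the distributed load: 370.7 × 8.7 = 3225.09 lb at 7.75 ft from P.
ΣF_x = 0: P_x + 250·cos20° = 0 → P_x = -234.9 lb.
ΣF_y = 0: P_y − 370.7·8.7 − 800 − 250·sin20° = 0 → P_y = 4111 lb.
ΣM about P: M_P − (370.7·8.7)·7.75 − 800·7 − 250·sin20°·3.5 + 41450 = 0 → M_P = -10560 lb·ft.

P_x = -234.9 lb, P_y = 4111 lb, M_P = -10560 lb·ft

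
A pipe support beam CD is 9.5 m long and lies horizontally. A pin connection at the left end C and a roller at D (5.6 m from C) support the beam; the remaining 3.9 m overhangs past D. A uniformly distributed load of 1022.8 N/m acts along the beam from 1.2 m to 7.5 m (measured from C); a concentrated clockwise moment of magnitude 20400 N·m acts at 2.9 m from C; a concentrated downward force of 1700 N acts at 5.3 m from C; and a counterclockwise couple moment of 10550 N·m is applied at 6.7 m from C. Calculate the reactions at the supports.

C_x = 0, C_y = -229.5 N, D_y = 8373 N

Resultant of the distributed load: 1022.8 × 6.3 = 6443.64 N at 4.35 m from C.
Moments about C: D_y·5.6 − (1022.8·6.3)·4.35 − 20400 − 1700·5.3 + 10550 = 0 → D_y = 46889.834/5.6 = 8373.18 ≈ 8373 N.
ΣF_y = 0: C_y + 8373.18 − 1022.8·6.3 − 1700 = 0 → C_y = -229.5 N.
ΣF_x = 0: no horizontal applied forces, so C_x = 0.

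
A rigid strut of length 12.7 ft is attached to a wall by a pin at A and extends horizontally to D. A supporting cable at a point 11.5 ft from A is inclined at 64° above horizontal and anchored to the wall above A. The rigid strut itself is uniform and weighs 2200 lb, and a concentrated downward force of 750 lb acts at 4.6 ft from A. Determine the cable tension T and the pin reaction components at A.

T = 1685 lb, A_x = 738.8 lb, A_y = 1435 lb

ΣM about A: T·sin64°·11.5 − 2200·6.35 − 750·4.6 = 0 → T = 17420/(11.5·0.898794) = 1685.35 ≈ 1685 lb.
ΣF_x = 0: A_x − T·cos64° = 0 → A_x = 1685.35 × 0.438371 = 738.8 lb.
ΣF_y = 0: A_y + T·sin64° − 2200 − 750 = 0 → A_y = 2950 − 1685.35 × 0.898794 = 1435 lb.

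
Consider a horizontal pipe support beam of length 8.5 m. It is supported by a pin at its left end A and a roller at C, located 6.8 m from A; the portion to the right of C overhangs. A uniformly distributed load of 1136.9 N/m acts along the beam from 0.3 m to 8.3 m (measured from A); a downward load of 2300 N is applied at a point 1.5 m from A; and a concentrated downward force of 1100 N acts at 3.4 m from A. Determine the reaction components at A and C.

Resultant of the distributed load: 1136.9 × 8 = 9095.2 N at 4.3 m from A.
ΣM about A: C_y·6.8 − (1136.9·8)·4.3 − 2300·1.5 − 1100·3.4 = 0 → C_y = 46299.36/6.8 = 6808.73 ≈ 6809 N.
ΣF_y = 0: A_y + 6808.73 − 1136.9·8 − 2300 − 1100 = 0 → A_y = 5686 N.
ΣF_x = 0: no horizontal applied forces, so A_x = 0.

A_x = 0, A_y = 5686 N, C_y = 6809 N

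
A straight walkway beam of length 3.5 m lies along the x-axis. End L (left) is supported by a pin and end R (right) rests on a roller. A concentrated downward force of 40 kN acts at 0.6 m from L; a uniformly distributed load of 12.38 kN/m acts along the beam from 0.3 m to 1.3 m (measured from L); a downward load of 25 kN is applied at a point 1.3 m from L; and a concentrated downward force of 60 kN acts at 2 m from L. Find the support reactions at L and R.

Resultant of the distributed load: 12.38 × 1 = 12.38 kN at 0.8 m from L.
Moments about L: R_y·3.5 − 40·0.6 − (12.38·1)·0.8 − 25·1.3 − 60·2 = 0 → R_y = 186.404/3.5 = 53.2583 ≈ 53.26 kN.
ΣF_y = 0: L_y + 53.2583 − 40 − 12.38·1 − 25 − 60 = 0 → L_y = 84.12 kN.
ΣF_x = 0: no horizontal applied forces, so L_x = 0.

L_x = 0, L_y = 84.12 kN, R_y = 53.26 kN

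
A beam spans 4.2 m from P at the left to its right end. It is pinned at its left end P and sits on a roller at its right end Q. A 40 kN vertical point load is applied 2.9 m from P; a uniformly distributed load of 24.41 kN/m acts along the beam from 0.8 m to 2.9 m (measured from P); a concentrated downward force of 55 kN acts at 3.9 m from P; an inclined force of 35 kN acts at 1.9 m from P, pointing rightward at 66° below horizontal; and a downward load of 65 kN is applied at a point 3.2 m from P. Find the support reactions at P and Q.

Resultant of the distributed load: 24.41 × 2.1 = 51.261 kN at 1.85 m from P.
Taking moments about P: Q_y·4.2 − 40·2.9 − (24.41·2.1)·1.85 − 55·3.9 − 35·sin66°·1.9 − 65·3.2 = 0 → Q_y = 694.084/4.2 = 165.258 ≈ 165.3 kN.
ΣF_y = 0: P_y + 165.258 − 40 − 24.41·2.1 − 55 − 35·sin66° − 65 = 0 → P_y = 77.98 kN.
ΣF_x = 0: P_x + 35·cos66° = 0 → P_x = -14.24 kN.

P_x = -14.24 kN, P_y = 77.98 kN, Q_y = 165.3 kN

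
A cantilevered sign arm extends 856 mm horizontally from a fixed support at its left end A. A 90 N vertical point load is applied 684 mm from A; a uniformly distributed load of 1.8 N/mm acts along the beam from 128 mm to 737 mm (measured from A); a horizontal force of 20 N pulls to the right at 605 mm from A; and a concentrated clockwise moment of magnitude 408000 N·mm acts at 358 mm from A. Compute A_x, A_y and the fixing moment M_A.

A_x = -20.00 N, A_y = 1186 N, M_A = 943700 N·mm

Resultant of the distributed load: 1.8 × 609 = 1096.2 N at 432.5 mm from A.
ΣF_x = 0: A_x + 20 = 0 → A_x = -20.00 N.
ΣF_y = 0: A_y − 90 − 1.8·609 = 0 → A_y = 1186 N.
ΣM about A: M_A − 90·684 − (1.8·609)·432.5 − 408000 = 0 → M_A = 943700 N·mm.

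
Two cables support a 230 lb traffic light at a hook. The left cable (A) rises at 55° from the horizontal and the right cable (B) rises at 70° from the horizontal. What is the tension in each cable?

ΣF_x = 0: −T_A·cos55° + T_B·cos70° = 0 → T_B = 1.67703·T_A.
ΣF_y = 0: T_A·sin55° + T_B·sin70° = 230.
Substitute: T_A·(0.819152 + 1.67703·0.939693) = 230 → T_A = 96.0316 ≈ 96.03 lb.
Then T_B = 1.67703 × 96.0316 = 161.0 lb.

T_A = 96.03 lb, T_B = 161.0 lb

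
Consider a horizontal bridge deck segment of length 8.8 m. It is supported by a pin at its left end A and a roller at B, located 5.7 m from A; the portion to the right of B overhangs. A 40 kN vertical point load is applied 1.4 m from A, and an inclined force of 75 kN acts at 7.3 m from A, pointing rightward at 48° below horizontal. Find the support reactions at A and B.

A_x = -50.18 kN, A_y = 14.53 kN, B_y = 81.21 kN

ΣM about A: B_y·5.7 − 40·1.4 − 75·sin48°·7.3 = 0 → B_y = 462.872/5.7 = 81.2056 ≈ 81.21 kN.
ΣF_y = 0: A_y + 81.2056 − 40 − 75·sin48° = 0 → A_y = 14.53 kN.
ΣF_x = 0: A_x + 75·cos48° = 0 → A_x = -50.18 kN.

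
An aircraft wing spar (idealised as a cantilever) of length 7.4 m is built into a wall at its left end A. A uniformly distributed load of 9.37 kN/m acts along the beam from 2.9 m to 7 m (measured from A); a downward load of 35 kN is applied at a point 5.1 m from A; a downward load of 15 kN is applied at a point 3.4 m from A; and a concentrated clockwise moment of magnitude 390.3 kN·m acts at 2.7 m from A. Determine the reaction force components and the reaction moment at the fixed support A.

Resultant of the distributed load: 9.37 × 4.1 = 38.417 kN at 4.95 m from A.
ΣF_x = 0: A_x = 0.
ΣF_y = 0: A_y − 9.37·4.1 − 35 − 15 = 0 → A_y = 88.42 kN.
ΣM about A: M_A − (9.37·4.1)·4.95 − 35·5.1 − 15·3.4 − 390.3 = 0 → M_A = 810.0 kN·m.

A_x = 0, A_y = 88.42 kN, M_A = 810.0 kN·m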